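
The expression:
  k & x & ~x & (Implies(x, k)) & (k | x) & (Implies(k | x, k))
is never true.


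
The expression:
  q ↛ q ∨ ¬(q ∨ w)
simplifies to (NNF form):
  ¬q ∧ ¬w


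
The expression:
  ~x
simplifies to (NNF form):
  ~x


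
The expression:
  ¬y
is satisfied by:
  {y: False}


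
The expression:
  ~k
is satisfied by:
  {k: False}


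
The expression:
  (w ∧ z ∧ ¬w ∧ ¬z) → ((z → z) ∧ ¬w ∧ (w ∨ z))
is always true.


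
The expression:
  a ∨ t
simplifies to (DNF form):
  a ∨ t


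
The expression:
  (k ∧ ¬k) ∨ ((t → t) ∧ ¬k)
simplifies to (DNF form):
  ¬k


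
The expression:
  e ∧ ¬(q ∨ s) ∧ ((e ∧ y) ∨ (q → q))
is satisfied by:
  {e: True, q: False, s: False}


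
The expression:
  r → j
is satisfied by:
  {j: True, r: False}
  {r: False, j: False}
  {r: True, j: True}


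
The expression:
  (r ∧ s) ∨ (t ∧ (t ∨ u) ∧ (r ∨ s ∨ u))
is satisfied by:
  {r: True, u: True, s: True, t: True}
  {r: True, s: True, t: True, u: False}
  {r: True, u: True, t: True, s: False}
  {r: True, t: True, s: False, u: False}
  {u: True, s: True, t: True, r: False}
  {s: True, t: True, u: False, r: False}
  {u: True, t: True, s: False, r: False}
  {u: True, s: True, r: True, t: False}
  {s: True, r: True, u: False, t: False}


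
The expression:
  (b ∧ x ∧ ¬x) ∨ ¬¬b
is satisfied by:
  {b: True}


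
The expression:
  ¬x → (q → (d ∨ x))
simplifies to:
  d ∨ x ∨ ¬q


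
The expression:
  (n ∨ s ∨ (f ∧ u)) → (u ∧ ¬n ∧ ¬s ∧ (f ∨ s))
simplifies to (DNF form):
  ¬n ∧ ¬s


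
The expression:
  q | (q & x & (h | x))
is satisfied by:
  {q: True}


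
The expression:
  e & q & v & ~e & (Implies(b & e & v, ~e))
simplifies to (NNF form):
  False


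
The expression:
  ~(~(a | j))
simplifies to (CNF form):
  a | j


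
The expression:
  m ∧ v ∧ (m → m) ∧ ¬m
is never true.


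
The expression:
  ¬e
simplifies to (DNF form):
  ¬e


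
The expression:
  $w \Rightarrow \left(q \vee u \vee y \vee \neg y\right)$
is always true.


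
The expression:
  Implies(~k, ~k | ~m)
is always true.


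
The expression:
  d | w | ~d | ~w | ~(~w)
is always true.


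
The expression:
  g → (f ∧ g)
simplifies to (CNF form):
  f ∨ ¬g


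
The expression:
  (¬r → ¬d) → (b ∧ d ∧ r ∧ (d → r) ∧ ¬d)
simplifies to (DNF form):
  d ∧ ¬r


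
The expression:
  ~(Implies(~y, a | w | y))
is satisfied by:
  {y: False, w: False, a: False}


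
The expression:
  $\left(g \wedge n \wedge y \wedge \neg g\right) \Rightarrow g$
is always true.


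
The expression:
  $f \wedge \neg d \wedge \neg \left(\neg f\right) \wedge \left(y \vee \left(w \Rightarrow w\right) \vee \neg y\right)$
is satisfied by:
  {f: True, d: False}


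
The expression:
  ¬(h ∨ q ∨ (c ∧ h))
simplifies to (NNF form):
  ¬h ∧ ¬q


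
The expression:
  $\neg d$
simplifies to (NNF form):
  $\neg d$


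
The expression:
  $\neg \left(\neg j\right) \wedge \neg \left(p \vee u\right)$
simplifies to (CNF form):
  $j \wedge \neg p \wedge \neg u$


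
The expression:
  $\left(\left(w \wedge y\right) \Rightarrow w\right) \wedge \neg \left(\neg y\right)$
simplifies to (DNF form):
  $y$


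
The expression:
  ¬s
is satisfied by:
  {s: False}


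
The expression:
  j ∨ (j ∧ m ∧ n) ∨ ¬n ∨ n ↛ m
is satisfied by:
  {j: True, m: False, n: False}
  {j: False, m: False, n: False}
  {n: True, j: True, m: False}
  {n: True, j: False, m: False}
  {m: True, j: True, n: False}
  {m: True, j: False, n: False}
  {m: True, n: True, j: True}


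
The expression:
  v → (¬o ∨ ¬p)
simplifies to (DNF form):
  ¬o ∨ ¬p ∨ ¬v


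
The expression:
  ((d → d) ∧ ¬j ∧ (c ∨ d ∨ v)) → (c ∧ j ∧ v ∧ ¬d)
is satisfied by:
  {j: True, c: False, v: False, d: False}
  {d: True, j: True, c: False, v: False}
  {j: True, v: True, c: False, d: False}
  {d: True, j: True, v: True, c: False}
  {j: True, c: True, v: False, d: False}
  {j: True, d: True, c: True, v: False}
  {j: True, v: True, c: True, d: False}
  {d: True, j: True, v: True, c: True}
  {d: False, c: False, v: False, j: False}


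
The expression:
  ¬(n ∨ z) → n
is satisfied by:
  {n: True, z: True}
  {n: True, z: False}
  {z: True, n: False}


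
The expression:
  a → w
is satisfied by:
  {w: True, a: False}
  {a: False, w: False}
  {a: True, w: True}


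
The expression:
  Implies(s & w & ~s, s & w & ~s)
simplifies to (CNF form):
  True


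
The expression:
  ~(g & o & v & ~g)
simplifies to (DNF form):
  True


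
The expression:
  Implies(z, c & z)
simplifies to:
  c | ~z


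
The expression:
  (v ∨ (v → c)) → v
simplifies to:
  v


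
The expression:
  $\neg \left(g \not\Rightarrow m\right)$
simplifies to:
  $m \vee \neg g$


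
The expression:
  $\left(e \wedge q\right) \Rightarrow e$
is always true.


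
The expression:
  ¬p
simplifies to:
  ¬p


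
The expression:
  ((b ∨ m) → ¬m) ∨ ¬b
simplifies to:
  ¬b ∨ ¬m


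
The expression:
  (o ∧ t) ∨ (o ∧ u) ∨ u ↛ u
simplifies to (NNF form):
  o ∧ (t ∨ u)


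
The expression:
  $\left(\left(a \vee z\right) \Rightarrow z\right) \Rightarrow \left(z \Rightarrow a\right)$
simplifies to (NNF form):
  $a \vee \neg z$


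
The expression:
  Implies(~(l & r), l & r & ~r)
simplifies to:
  l & r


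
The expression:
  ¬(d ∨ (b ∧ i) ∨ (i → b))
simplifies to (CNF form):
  i ∧ ¬b ∧ ¬d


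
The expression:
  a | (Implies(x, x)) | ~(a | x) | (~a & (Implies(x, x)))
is always true.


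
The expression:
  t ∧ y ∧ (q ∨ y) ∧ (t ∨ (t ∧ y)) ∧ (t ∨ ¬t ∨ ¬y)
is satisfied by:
  {t: True, y: True}


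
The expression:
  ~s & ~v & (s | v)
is never true.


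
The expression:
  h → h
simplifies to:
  True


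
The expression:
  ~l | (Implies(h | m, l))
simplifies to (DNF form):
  True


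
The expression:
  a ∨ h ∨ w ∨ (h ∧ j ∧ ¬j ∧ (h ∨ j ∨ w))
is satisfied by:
  {h: True, a: True, w: True}
  {h: True, a: True, w: False}
  {h: True, w: True, a: False}
  {h: True, w: False, a: False}
  {a: True, w: True, h: False}
  {a: True, w: False, h: False}
  {w: True, a: False, h: False}


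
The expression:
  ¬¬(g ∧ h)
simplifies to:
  g ∧ h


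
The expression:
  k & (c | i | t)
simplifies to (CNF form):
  k & (c | i | t)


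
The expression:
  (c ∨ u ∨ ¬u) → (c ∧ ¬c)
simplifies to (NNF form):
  False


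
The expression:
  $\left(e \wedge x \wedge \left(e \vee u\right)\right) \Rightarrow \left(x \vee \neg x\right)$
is always true.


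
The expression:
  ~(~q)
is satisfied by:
  {q: True}


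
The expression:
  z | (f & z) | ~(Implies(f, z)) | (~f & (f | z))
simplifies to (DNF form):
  f | z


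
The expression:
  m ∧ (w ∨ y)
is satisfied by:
  {m: True, y: True, w: True}
  {m: True, y: True, w: False}
  {m: True, w: True, y: False}


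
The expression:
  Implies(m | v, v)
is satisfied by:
  {v: True, m: False}
  {m: False, v: False}
  {m: True, v: True}


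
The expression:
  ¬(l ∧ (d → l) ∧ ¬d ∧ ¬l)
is always true.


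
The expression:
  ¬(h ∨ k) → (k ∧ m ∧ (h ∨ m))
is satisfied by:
  {k: True, h: True}
  {k: True, h: False}
  {h: True, k: False}


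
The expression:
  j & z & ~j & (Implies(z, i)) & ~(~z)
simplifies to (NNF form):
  False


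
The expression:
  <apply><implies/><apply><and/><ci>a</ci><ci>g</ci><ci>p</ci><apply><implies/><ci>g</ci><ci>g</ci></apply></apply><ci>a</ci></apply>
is always true.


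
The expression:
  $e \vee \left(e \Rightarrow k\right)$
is always true.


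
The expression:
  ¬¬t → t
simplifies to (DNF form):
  True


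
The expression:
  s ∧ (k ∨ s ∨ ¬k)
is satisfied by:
  {s: True}


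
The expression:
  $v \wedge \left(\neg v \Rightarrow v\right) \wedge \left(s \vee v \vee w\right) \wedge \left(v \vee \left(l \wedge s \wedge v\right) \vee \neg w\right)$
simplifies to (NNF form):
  $v$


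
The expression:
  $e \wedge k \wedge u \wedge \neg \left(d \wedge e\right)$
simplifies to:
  $e \wedge k \wedge u \wedge \neg d$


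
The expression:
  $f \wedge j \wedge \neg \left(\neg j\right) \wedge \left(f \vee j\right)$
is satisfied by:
  {j: True, f: True}


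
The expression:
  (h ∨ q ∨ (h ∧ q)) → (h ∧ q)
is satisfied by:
  {h: False, q: False}
  {q: True, h: True}


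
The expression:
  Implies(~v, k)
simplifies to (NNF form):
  k | v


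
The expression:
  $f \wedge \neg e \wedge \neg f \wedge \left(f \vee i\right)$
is never true.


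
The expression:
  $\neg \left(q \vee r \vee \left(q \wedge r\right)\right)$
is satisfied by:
  {q: False, r: False}


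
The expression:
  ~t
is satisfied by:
  {t: False}


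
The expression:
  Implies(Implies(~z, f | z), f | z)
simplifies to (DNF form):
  True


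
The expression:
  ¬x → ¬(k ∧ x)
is always true.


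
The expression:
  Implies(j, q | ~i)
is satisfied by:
  {q: True, i: False, j: False}
  {q: False, i: False, j: False}
  {j: True, q: True, i: False}
  {j: True, q: False, i: False}
  {i: True, q: True, j: False}
  {i: True, q: False, j: False}
  {i: True, j: True, q: True}


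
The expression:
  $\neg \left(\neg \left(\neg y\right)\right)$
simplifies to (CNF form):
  $\neg y$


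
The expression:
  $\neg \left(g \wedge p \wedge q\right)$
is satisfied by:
  {p: False, q: False, g: False}
  {g: True, p: False, q: False}
  {q: True, p: False, g: False}
  {g: True, q: True, p: False}
  {p: True, g: False, q: False}
  {g: True, p: True, q: False}
  {q: True, p: True, g: False}


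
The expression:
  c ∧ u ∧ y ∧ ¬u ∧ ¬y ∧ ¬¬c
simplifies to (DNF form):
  False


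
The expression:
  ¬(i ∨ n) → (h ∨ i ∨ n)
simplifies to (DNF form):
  h ∨ i ∨ n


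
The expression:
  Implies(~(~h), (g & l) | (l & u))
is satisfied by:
  {l: True, u: True, g: True, h: False}
  {l: True, u: True, g: False, h: False}
  {l: True, g: True, h: False, u: False}
  {l: True, g: False, h: False, u: False}
  {u: True, g: True, h: False, l: False}
  {u: True, g: False, h: False, l: False}
  {g: True, u: False, h: False, l: False}
  {g: False, u: False, h: False, l: False}
  {l: True, u: True, h: True, g: True}
  {l: True, u: True, h: True, g: False}
  {l: True, h: True, g: True, u: False}


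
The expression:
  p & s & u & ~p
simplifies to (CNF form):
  False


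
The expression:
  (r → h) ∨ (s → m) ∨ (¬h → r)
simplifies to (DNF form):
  True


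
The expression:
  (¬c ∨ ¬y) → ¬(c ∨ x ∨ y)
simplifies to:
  (c ∨ ¬x) ∧ (c ∨ ¬y) ∧ (y ∨ ¬c)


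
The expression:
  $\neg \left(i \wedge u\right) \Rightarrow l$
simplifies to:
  $l \vee \left(i \wedge u\right)$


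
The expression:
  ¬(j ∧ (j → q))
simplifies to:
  ¬j ∨ ¬q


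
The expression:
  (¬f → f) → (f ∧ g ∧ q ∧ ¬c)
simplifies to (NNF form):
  (g ∧ q ∧ ¬c) ∨ ¬f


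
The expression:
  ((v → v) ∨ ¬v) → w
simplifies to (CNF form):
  w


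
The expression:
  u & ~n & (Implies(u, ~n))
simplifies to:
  u & ~n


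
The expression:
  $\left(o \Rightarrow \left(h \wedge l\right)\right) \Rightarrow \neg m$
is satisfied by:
  {o: True, h: False, l: False, m: False}
  {o: True, l: True, h: False, m: False}
  {o: True, h: True, l: False, m: False}
  {o: True, l: True, h: True, m: False}
  {o: False, h: False, l: False, m: False}
  {l: True, o: False, h: False, m: False}
  {h: True, o: False, l: False, m: False}
  {l: True, h: True, o: False, m: False}
  {m: True, o: True, h: False, l: False}
  {m: True, l: True, o: True, h: False}
  {m: True, o: True, h: True, l: False}


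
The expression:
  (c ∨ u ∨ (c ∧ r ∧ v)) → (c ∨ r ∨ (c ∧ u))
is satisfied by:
  {r: True, c: True, u: False}
  {r: True, u: False, c: False}
  {c: True, u: False, r: False}
  {c: False, u: False, r: False}
  {r: True, c: True, u: True}
  {r: True, u: True, c: False}
  {c: True, u: True, r: False}


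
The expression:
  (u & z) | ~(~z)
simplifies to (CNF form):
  z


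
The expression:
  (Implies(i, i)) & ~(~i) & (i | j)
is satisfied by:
  {i: True}


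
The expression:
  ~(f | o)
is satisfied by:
  {o: False, f: False}


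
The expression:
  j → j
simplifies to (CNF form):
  True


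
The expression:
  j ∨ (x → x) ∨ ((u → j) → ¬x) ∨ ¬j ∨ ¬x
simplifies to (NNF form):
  True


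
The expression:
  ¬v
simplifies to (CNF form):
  ¬v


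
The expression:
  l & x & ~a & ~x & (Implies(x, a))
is never true.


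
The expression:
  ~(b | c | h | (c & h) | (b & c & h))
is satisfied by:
  {b: False, h: False, c: False}


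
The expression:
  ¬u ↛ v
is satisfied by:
  {v: True, u: False}
  {u: False, v: False}
  {u: True, v: True}


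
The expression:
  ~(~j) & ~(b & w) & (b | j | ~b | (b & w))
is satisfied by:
  {j: True, w: False, b: False}
  {b: True, j: True, w: False}
  {w: True, j: True, b: False}


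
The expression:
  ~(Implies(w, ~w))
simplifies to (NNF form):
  w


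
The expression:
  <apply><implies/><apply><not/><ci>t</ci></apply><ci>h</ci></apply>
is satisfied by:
  {t: True, h: True}
  {t: True, h: False}
  {h: True, t: False}


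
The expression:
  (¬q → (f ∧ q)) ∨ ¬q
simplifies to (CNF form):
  True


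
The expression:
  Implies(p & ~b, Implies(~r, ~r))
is always true.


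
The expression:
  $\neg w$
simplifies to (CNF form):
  $\neg w$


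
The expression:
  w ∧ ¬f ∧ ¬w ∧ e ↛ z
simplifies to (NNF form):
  False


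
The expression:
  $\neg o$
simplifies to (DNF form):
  $\neg o$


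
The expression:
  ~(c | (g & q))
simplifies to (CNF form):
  ~c & (~g | ~q)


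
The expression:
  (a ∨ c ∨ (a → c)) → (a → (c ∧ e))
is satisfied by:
  {e: True, c: True, a: False}
  {e: True, c: False, a: False}
  {c: True, e: False, a: False}
  {e: False, c: False, a: False}
  {a: True, e: True, c: True}


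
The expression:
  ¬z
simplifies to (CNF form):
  ¬z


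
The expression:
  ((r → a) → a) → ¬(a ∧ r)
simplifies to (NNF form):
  ¬a ∨ ¬r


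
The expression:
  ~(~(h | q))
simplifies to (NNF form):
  h | q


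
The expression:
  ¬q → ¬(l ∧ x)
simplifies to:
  q ∨ ¬l ∨ ¬x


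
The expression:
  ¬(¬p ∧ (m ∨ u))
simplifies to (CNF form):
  (p ∨ ¬m) ∧ (p ∨ ¬u)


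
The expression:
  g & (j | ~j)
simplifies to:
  g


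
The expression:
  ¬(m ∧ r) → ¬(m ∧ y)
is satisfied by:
  {r: True, m: False, y: False}
  {m: False, y: False, r: False}
  {r: True, y: True, m: False}
  {y: True, m: False, r: False}
  {r: True, m: True, y: False}
  {m: True, r: False, y: False}
  {r: True, y: True, m: True}


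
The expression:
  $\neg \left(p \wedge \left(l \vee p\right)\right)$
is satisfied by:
  {p: False}


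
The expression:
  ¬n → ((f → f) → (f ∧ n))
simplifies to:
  n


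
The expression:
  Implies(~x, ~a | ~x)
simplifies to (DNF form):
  True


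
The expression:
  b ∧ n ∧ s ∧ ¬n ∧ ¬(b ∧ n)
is never true.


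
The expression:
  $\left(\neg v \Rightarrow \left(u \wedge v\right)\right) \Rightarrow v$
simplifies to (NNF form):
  $\text{True}$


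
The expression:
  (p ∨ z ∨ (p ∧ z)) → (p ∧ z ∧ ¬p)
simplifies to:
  ¬p ∧ ¬z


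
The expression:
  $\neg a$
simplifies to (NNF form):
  $\neg a$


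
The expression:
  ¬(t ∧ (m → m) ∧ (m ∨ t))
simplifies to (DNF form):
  ¬t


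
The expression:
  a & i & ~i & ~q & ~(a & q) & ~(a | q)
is never true.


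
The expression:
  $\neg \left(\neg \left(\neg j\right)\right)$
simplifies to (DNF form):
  $\neg j$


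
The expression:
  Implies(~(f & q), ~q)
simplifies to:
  f | ~q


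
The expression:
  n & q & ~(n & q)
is never true.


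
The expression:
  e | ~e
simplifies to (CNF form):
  True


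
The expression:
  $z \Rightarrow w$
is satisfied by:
  {w: True, z: False}
  {z: False, w: False}
  {z: True, w: True}


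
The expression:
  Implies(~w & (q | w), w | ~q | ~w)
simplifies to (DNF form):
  True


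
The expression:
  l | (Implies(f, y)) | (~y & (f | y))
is always true.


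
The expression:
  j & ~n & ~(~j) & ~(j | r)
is never true.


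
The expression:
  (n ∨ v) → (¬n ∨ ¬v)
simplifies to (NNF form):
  ¬n ∨ ¬v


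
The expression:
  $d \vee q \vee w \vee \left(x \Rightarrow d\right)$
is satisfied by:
  {d: True, q: True, w: True, x: False}
  {d: True, q: True, x: False, w: False}
  {d: True, w: True, x: False, q: False}
  {d: True, x: False, w: False, q: False}
  {q: True, w: True, x: False, d: False}
  {q: True, x: False, w: False, d: False}
  {w: True, q: False, x: False, d: False}
  {q: False, x: False, w: False, d: False}
  {q: True, d: True, x: True, w: True}
  {q: True, d: True, x: True, w: False}
  {d: True, x: True, w: True, q: False}
  {d: True, x: True, q: False, w: False}
  {w: True, x: True, q: True, d: False}
  {x: True, q: True, d: False, w: False}
  {x: True, w: True, d: False, q: False}


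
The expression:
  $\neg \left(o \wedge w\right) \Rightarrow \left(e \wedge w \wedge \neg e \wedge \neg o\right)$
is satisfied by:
  {w: True, o: True}


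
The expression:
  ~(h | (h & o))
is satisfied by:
  {h: False}


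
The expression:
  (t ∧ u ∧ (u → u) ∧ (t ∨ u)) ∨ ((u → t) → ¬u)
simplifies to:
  True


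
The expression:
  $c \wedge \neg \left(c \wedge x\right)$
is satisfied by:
  {c: True, x: False}


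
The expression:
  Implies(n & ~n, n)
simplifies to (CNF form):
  True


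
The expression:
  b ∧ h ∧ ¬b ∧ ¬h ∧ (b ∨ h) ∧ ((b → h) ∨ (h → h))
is never true.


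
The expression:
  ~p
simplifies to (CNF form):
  ~p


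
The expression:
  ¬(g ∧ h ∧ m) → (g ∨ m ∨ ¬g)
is always true.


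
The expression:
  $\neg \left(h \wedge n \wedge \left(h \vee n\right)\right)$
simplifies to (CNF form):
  $\neg h \vee \neg n$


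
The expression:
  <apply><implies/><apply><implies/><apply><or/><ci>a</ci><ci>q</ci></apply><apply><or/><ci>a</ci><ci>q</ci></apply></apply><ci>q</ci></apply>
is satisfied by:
  {q: True}


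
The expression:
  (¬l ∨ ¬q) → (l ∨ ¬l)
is always true.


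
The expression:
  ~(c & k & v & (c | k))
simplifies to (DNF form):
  ~c | ~k | ~v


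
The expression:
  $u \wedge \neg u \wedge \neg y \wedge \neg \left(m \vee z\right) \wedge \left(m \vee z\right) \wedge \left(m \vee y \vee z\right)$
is never true.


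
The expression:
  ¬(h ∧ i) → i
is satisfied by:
  {i: True}


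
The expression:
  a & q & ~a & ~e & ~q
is never true.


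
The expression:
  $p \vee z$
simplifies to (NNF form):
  $p \vee z$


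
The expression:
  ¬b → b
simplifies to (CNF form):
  b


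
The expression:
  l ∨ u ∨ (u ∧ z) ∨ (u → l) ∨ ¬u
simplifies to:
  True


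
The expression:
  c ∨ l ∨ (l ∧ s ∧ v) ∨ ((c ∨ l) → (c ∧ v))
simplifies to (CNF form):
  True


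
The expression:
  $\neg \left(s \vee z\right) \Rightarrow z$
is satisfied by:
  {z: True, s: True}
  {z: True, s: False}
  {s: True, z: False}


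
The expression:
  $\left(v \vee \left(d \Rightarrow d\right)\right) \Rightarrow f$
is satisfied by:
  {f: True}


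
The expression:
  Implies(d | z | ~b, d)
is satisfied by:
  {d: True, b: True, z: False}
  {d: True, b: False, z: False}
  {d: True, z: True, b: True}
  {d: True, z: True, b: False}
  {b: True, z: False, d: False}


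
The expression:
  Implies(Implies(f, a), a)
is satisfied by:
  {a: True, f: True}
  {a: True, f: False}
  {f: True, a: False}


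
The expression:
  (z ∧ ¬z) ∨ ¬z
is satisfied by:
  {z: False}


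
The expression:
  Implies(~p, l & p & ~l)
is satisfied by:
  {p: True}


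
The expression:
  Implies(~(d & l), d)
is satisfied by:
  {d: True}


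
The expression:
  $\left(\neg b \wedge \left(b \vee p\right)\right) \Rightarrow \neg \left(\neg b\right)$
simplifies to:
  $b \vee \neg p$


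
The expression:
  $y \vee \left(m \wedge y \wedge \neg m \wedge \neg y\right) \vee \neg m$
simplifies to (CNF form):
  $y \vee \neg m$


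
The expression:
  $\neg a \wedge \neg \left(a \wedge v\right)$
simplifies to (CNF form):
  $\neg a$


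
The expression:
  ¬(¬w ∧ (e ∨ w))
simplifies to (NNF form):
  w ∨ ¬e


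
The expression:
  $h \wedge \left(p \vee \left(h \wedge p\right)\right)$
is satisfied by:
  {h: True, p: True}


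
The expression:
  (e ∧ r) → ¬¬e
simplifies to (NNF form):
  True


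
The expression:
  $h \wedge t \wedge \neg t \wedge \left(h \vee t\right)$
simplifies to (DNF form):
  $\text{False}$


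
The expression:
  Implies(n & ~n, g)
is always true.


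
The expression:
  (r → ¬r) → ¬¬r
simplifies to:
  r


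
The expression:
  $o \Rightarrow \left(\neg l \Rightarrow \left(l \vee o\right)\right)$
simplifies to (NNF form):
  $\text{True}$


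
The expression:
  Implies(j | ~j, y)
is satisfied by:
  {y: True}


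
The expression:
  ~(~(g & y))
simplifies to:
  g & y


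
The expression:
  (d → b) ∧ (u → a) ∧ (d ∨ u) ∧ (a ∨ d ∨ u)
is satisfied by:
  {d: True, b: True, a: True, u: False}
  {d: True, b: True, a: False, u: False}
  {u: True, b: True, a: True, d: False}
  {u: True, a: True, b: False, d: False}
  {d: True, u: True, b: True, a: True}


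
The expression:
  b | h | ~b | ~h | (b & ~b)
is always true.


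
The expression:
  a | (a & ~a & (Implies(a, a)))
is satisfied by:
  {a: True}


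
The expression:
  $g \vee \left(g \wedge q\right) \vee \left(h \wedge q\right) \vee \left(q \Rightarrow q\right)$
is always true.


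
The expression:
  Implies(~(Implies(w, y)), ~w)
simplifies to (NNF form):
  y | ~w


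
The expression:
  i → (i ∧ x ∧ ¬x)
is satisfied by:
  {i: False}


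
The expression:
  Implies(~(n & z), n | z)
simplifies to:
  n | z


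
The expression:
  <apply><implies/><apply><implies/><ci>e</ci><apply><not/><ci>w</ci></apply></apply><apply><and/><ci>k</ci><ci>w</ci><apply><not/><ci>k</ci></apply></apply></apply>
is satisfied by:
  {e: True, w: True}


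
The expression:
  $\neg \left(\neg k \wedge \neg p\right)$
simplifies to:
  $k \vee p$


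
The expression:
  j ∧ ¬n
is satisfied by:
  {j: True, n: False}


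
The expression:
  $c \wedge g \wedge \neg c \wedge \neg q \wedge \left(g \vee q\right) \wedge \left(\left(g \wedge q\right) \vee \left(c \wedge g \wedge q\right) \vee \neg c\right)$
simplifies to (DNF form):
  $\text{False}$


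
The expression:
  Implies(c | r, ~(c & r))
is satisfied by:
  {c: False, r: False}
  {r: True, c: False}
  {c: True, r: False}


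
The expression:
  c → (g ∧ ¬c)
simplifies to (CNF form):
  ¬c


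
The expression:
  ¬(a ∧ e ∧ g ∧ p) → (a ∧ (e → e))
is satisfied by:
  {a: True}


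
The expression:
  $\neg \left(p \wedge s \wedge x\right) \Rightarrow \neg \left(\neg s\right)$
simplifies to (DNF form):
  $s$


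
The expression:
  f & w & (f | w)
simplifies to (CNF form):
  f & w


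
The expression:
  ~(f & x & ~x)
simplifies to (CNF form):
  True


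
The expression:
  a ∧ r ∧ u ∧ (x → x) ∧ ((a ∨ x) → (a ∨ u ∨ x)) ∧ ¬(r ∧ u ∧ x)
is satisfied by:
  {r: True, u: True, a: True, x: False}


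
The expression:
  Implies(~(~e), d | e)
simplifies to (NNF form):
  True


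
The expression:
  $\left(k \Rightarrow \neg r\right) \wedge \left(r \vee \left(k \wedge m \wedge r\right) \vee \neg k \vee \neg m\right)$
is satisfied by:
  {m: False, k: False, r: False}
  {r: True, m: False, k: False}
  {m: True, r: False, k: False}
  {r: True, m: True, k: False}
  {k: True, r: False, m: False}


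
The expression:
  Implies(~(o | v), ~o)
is always true.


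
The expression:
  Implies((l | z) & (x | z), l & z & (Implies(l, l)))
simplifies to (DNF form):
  (l & z) | (~l & ~z) | (~x & ~z)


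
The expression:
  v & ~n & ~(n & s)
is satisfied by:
  {v: True, n: False}


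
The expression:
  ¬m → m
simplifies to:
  m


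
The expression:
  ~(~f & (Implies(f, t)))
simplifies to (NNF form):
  f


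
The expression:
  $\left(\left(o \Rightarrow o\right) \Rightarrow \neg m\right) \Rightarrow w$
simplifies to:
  $m \vee w$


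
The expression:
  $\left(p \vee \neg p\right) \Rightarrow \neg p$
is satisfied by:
  {p: False}


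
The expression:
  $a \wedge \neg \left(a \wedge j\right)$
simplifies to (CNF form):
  $a \wedge \neg j$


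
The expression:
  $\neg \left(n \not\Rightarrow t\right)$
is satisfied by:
  {t: True, n: False}
  {n: False, t: False}
  {n: True, t: True}


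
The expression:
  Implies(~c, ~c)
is always true.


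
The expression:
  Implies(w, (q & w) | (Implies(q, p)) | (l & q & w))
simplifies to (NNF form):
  True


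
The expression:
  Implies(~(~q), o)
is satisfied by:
  {o: True, q: False}
  {q: False, o: False}
  {q: True, o: True}


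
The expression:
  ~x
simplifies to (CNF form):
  ~x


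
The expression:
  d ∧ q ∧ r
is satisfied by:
  {r: True, d: True, q: True}


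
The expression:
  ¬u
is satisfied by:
  {u: False}


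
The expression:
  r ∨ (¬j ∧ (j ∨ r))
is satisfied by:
  {r: True}


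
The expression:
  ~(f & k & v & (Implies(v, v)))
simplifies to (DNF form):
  ~f | ~k | ~v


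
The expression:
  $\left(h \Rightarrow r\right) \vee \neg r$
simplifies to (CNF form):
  $\text{True}$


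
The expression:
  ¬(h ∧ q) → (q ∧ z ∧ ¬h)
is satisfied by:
  {z: True, h: True, q: True}
  {z: True, q: True, h: False}
  {h: True, q: True, z: False}


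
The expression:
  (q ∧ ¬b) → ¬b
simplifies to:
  True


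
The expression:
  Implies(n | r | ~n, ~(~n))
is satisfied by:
  {n: True}


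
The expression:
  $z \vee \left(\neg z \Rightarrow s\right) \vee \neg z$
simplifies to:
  $\text{True}$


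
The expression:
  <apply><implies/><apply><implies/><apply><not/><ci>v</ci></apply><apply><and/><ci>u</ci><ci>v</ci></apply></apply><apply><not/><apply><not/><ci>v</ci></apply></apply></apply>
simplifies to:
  <true/>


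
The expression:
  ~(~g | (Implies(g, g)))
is never true.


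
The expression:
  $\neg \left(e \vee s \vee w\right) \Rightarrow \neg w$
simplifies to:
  $\text{True}$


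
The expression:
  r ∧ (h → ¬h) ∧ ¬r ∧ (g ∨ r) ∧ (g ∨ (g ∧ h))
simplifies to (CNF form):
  False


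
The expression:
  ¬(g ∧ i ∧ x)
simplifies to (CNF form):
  ¬g ∨ ¬i ∨ ¬x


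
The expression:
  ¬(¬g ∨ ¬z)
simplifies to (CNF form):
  g ∧ z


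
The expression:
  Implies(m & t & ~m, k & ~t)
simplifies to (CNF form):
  True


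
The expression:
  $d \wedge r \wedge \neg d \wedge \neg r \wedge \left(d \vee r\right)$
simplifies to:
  $\text{False}$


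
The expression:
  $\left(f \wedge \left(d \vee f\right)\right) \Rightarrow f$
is always true.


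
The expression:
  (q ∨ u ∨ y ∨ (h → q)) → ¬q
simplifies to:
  ¬q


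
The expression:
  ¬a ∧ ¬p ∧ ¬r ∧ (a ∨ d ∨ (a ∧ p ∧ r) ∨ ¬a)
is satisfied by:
  {p: False, r: False, a: False}


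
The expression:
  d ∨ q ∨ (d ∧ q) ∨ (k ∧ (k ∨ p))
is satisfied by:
  {k: True, d: True, q: True}
  {k: True, d: True, q: False}
  {k: True, q: True, d: False}
  {k: True, q: False, d: False}
  {d: True, q: True, k: False}
  {d: True, q: False, k: False}
  {q: True, d: False, k: False}


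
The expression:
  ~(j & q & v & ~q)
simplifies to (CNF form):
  True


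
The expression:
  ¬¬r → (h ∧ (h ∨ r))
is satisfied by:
  {h: True, r: False}
  {r: False, h: False}
  {r: True, h: True}


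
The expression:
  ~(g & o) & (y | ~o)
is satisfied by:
  {y: True, g: False, o: False}
  {g: False, o: False, y: False}
  {y: True, g: True, o: False}
  {g: True, y: False, o: False}
  {o: True, y: True, g: False}


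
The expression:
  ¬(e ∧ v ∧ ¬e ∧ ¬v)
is always true.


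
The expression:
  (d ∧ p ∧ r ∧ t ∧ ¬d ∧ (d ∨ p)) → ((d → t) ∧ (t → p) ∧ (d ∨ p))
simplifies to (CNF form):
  True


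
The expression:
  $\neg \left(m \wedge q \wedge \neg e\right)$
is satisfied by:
  {e: True, m: False, q: False}
  {e: False, m: False, q: False}
  {q: True, e: True, m: False}
  {q: True, e: False, m: False}
  {m: True, e: True, q: False}
  {m: True, e: False, q: False}
  {m: True, q: True, e: True}


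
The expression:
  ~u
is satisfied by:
  {u: False}


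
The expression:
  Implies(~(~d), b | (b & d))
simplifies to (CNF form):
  b | ~d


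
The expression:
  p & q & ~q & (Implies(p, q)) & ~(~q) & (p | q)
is never true.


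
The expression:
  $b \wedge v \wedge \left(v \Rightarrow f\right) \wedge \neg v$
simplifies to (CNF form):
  $\text{False}$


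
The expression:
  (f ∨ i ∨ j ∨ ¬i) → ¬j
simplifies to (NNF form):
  ¬j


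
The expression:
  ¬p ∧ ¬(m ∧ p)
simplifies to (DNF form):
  ¬p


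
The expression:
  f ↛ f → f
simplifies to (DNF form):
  True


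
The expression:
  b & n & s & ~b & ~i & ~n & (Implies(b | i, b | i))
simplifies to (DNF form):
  False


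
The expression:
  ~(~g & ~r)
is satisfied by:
  {r: True, g: True}
  {r: True, g: False}
  {g: True, r: False}


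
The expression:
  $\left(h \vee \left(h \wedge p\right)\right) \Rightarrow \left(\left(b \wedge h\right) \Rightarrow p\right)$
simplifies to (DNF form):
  $p \vee \neg b \vee \neg h$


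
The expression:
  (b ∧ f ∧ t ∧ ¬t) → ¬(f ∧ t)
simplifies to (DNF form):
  True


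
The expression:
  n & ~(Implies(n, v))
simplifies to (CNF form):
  n & ~v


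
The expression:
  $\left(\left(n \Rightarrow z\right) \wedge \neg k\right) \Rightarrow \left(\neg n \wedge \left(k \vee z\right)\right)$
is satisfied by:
  {k: True, z: False, n: False}
  {n: True, k: True, z: False}
  {k: True, z: True, n: False}
  {n: True, k: True, z: True}
  {n: True, z: False, k: False}
  {z: True, n: False, k: False}


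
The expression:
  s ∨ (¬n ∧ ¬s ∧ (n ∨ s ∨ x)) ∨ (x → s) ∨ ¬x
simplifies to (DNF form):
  s ∨ ¬n ∨ ¬x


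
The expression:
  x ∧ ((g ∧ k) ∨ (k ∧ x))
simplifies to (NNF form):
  k ∧ x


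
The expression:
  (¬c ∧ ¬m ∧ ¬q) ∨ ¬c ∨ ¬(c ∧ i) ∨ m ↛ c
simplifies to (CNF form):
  ¬c ∨ ¬i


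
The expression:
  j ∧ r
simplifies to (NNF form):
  j ∧ r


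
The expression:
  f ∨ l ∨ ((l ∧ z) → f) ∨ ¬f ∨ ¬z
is always true.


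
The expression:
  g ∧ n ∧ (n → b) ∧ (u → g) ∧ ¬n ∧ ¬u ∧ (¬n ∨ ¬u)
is never true.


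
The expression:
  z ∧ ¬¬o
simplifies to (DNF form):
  o ∧ z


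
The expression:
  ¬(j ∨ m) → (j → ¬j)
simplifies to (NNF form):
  True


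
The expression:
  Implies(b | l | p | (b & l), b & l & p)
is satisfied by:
  {b: False, p: False, l: False}
  {p: True, l: True, b: True}


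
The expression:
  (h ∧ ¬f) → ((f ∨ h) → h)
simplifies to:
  True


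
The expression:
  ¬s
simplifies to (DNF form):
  ¬s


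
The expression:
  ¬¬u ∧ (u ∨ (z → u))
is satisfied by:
  {u: True}


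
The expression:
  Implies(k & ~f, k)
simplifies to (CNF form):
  True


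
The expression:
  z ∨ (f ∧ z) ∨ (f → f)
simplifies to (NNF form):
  True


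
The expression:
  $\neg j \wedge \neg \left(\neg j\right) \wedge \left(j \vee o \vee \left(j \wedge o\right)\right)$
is never true.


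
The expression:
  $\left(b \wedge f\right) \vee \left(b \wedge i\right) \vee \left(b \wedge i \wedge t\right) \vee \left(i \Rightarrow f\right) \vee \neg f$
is always true.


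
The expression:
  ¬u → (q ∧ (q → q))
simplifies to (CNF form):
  q ∨ u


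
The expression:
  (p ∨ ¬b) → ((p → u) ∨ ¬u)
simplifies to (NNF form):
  True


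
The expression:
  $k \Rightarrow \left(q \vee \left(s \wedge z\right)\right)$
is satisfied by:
  {s: True, q: True, z: True, k: False}
  {s: True, q: True, z: False, k: False}
  {q: True, z: True, k: False, s: False}
  {q: True, z: False, k: False, s: False}
  {s: True, z: True, k: False, q: False}
  {s: True, z: False, k: False, q: False}
  {z: True, s: False, k: False, q: False}
  {z: False, s: False, k: False, q: False}
  {s: True, q: True, k: True, z: True}
  {s: True, q: True, k: True, z: False}
  {q: True, k: True, z: True, s: False}
  {q: True, k: True, z: False, s: False}
  {s: True, k: True, z: True, q: False}


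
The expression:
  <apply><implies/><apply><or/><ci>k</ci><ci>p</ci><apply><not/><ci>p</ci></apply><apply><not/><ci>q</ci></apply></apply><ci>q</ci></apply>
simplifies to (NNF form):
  <ci>q</ci>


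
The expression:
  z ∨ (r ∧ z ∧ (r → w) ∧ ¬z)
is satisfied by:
  {z: True}


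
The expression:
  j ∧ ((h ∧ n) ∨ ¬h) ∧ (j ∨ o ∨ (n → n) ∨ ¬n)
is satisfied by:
  {j: True, n: True, h: False}
  {j: True, h: False, n: False}
  {j: True, n: True, h: True}


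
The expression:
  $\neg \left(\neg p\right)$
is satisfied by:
  {p: True}


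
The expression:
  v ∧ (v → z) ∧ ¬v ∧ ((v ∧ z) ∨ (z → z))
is never true.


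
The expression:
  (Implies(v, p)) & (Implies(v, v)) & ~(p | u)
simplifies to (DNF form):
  ~p & ~u & ~v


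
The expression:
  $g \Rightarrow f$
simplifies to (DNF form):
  $f \vee \neg g$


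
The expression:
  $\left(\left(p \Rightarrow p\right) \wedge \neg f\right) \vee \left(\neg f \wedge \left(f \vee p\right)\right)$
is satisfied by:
  {f: False}


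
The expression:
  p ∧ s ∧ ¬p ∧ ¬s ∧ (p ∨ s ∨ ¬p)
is never true.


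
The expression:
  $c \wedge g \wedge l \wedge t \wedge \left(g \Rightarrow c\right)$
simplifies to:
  $c \wedge g \wedge l \wedge t$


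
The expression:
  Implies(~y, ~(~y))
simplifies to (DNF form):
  y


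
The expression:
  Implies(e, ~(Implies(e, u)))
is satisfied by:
  {u: False, e: False}
  {e: True, u: False}
  {u: True, e: False}


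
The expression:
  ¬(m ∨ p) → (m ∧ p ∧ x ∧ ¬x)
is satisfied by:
  {m: True, p: True}
  {m: True, p: False}
  {p: True, m: False}


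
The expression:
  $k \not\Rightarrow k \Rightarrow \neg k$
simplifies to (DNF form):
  $\text{True}$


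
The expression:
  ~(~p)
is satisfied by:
  {p: True}


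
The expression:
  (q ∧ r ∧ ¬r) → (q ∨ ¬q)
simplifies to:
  True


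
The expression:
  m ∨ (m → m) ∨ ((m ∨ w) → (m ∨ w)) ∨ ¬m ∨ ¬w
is always true.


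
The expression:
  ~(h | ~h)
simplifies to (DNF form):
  False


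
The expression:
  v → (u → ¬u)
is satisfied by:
  {u: False, v: False}
  {v: True, u: False}
  {u: True, v: False}


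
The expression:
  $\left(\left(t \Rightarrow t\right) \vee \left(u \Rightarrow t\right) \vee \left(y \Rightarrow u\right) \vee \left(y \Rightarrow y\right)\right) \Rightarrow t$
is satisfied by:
  {t: True}


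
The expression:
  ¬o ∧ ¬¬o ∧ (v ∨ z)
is never true.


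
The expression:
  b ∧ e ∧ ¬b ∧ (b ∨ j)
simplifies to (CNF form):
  False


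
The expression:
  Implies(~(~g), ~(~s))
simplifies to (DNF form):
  s | ~g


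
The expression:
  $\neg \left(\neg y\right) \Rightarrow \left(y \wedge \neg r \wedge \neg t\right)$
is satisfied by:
  {r: False, y: False, t: False}
  {t: True, r: False, y: False}
  {r: True, t: False, y: False}
  {t: True, r: True, y: False}
  {y: True, t: False, r: False}


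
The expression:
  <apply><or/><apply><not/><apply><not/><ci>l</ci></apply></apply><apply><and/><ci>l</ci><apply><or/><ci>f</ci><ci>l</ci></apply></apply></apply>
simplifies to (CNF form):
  <ci>l</ci>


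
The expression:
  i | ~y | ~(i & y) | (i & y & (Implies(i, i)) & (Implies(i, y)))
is always true.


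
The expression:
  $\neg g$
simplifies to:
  $\neg g$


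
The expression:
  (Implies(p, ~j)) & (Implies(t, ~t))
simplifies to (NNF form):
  ~t & (~j | ~p)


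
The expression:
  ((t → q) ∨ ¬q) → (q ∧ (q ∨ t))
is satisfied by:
  {q: True}


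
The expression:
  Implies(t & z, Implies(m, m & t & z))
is always true.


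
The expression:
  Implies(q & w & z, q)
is always true.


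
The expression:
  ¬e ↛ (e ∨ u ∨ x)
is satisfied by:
  {x: False, u: False, e: False}


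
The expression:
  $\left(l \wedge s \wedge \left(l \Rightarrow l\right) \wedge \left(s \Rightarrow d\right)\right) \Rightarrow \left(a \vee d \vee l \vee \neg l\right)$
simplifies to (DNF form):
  $\text{True}$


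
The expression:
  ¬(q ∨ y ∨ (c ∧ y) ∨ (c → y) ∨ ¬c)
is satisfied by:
  {c: True, q: False, y: False}


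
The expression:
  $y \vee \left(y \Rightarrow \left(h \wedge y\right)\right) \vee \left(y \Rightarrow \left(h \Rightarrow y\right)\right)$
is always true.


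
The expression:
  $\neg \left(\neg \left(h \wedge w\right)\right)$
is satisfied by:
  {h: True, w: True}


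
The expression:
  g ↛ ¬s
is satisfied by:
  {s: True, g: True}


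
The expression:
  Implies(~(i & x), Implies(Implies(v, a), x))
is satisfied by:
  {x: True, v: True, a: False}
  {x: True, v: False, a: False}
  {x: True, a: True, v: True}
  {x: True, a: True, v: False}
  {v: True, a: False, x: False}


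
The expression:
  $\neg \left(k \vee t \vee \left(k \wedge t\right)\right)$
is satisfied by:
  {t: False, k: False}


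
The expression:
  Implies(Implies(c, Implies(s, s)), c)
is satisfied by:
  {c: True}


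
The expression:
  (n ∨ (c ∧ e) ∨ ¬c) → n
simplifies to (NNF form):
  n ∨ (c ∧ ¬e)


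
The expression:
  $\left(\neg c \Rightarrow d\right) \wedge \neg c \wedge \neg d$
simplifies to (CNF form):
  $\text{False}$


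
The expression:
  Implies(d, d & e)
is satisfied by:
  {e: True, d: False}
  {d: False, e: False}
  {d: True, e: True}


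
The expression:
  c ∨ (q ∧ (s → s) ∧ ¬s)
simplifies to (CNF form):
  (c ∨ q) ∧ (c ∨ ¬s)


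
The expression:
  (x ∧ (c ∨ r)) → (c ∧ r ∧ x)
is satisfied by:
  {r: False, x: False, c: False}
  {c: True, r: False, x: False}
  {r: True, c: False, x: False}
  {c: True, r: True, x: False}
  {x: True, c: False, r: False}
  {x: True, c: True, r: True}
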